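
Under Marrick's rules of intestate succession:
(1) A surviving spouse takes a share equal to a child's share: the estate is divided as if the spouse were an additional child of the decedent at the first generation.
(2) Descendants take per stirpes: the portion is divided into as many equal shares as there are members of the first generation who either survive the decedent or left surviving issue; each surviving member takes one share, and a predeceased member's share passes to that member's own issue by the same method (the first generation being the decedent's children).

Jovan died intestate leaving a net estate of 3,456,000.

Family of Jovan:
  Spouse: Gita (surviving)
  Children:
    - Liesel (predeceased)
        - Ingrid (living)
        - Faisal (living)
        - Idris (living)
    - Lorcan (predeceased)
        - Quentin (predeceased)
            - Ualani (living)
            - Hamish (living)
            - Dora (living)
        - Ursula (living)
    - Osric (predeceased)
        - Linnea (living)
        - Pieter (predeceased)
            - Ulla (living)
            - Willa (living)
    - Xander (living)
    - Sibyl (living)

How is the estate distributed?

The spouse counts as an additional share at the children's level, so there are 6 primary shares of 576,000. Gita takes one such share (576,000).
The children's combined portion (2,880,000) is divided into 5 shares of 576,000: Xander and Sibyl each take 576,000; Liesel's 576,000 share passes to Liesel's issue; Lorcan's 576,000 share passes to Lorcan's issue; Osric's 576,000 share passes to Osric's issue.
Liesel's share (576,000) is divided into 3 shares of 192,000: Ingrid, Faisal, and Idris each take 192,000.
Lorcan's share (576,000) is divided into 2 shares of 288,000: Ursula takes 288,000; Quentin's 288,000 share passes to Quentin's issue.
Quentin's share (288,000) is divided into 3 shares of 96,000: Ualani, Hamish, and Dora each take 96,000.
Osric's share (576,000) is divided into 2 shares of 288,000: Linnea takes 288,000; Pieter's 288,000 share passes to Pieter's issue.
Pieter's share (288,000) is divided into 2 shares of 144,000: Ulla and Willa each take 144,000.

Gita: 576,000; Ingrid: 192,000; Faisal: 192,000; Idris: 192,000; Ualani: 96,000; Hamish: 96,000; Dora: 96,000; Ursula: 288,000; Linnea: 288,000; Ulla: 144,000; Willa: 144,000; Xander: 576,000; Sibyl: 576,000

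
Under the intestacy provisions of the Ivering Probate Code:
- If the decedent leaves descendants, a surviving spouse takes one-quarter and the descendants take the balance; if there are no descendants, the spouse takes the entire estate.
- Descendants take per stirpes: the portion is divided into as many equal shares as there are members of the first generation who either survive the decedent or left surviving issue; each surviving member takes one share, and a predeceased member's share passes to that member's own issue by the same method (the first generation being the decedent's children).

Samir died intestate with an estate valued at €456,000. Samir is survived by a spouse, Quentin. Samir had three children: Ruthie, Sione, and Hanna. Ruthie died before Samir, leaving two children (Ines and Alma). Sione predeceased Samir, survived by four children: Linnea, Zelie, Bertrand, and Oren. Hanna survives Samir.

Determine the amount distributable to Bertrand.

Quentin takes one-quarter of €456,000 = €114,000. The remaining €342,000 passes to the descendants.
The descendants' portion (€342,000) is divided into 3 shares of €114,000: Hanna takes €114,000; Ruthie's €114,000 share passes to Ruthie's issue; Sione's €114,000 share passes to Sione's issue.
Ruthie's share (€114,000) is divided into 2 shares of €57,000: Ines and Alma each take €57,000.
Sione's share (€114,000) is divided into 4 shares of €28,500: Linnea, Zelie, Bertrand, and Oren each take €28,500.

Bertrand receives €28,500.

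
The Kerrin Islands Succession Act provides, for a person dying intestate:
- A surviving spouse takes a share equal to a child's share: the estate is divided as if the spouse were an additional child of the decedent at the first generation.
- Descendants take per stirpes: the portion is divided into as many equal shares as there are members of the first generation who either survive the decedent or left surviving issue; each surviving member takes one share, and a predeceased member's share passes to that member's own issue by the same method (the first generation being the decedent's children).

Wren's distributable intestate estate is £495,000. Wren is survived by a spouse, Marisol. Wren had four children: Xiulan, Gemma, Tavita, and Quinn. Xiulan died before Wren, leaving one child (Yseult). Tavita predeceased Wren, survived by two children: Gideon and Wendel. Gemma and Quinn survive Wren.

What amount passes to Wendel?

The spouse counts as an additional share at the children's level, so there are 5 primary shares of £99,000. Marisol takes one such share (£99,000).
The children's combined portion (£396,000) is divided into 4 shares of £99,000: Gemma and Quinn each take £99,000; Xiulan's £99,000 share passes to Xiulan's issue; Tavita's £99,000 share passes to Tavita's issue.
Xiulan's share (£99,000) passes entirely to Yseult.
Tavita's share (£99,000) is divided into 2 shares of £49,500: Gideon and Wendel each take £49,500.

Wendel receives £49,500.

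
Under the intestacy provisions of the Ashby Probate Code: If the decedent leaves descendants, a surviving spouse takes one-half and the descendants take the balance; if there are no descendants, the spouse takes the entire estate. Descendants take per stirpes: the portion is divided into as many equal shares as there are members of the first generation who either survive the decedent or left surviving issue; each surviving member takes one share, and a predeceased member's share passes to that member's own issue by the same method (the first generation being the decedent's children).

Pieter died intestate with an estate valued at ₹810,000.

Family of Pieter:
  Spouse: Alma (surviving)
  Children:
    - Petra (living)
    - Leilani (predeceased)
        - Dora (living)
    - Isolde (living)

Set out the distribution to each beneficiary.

Alma: ₹405,000; Petra: ₹135,000; Dora: ₹135,000; Isolde: ₹135,000

Alma takes one-half of ₹810,000 = ₹405,000. The remaining ₹405,000 passes to the descendants.
The descendants' portion (₹405,000) is divided into 3 shares of ₹135,000: Petra and Isolde each take ₹135,000; Leilani's ₹135,000 share passes to Leilani's issue.
Leilani's share (₹135,000) passes entirely to Dora.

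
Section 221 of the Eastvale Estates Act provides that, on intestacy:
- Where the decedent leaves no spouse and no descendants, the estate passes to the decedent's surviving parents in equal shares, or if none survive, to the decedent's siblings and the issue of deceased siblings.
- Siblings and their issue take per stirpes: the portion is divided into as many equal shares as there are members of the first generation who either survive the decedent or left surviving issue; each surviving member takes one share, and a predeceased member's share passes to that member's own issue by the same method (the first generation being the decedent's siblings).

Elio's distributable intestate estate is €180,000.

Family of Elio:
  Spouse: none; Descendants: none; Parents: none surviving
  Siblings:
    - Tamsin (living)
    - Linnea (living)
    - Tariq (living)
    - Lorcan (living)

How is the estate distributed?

The entire €180,000 passes to the siblings and their issue.
That amount (€180,000) is divided into 4 shares of €45,000: Tamsin, Linnea, Tariq, and Lorcan each take €45,000.

Tamsin: €45,000; Linnea: €45,000; Tariq: €45,000; Lorcan: €45,000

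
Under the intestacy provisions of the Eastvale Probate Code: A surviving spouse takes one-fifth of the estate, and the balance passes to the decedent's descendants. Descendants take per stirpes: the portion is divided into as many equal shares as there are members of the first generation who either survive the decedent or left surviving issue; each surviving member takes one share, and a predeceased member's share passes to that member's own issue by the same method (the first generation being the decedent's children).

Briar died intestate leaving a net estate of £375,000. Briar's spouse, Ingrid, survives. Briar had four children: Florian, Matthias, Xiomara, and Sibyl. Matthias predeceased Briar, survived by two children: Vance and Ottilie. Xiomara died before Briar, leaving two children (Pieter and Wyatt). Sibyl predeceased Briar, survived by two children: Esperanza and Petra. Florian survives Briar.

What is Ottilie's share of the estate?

Ottilie receives £37,500.

Ingrid takes one-fifth of £375,000 = £75,000. The remaining £300,000 passes to the descendants.
The descendants' portion (£300,000) is divided into 4 shares of £75,000: Florian takes £75,000; Matthias's £75,000 share passes to Matthias's issue; Xiomara's £75,000 share passes to Xiomara's issue; Sibyl's £75,000 share passes to Sibyl's issue.
Matthias's share (£75,000) is divided into 2 shares of £37,500: Vance and Ottilie each take £37,500.
Xiomara's share (£75,000) is divided into 2 shares of £37,500: Pieter and Wyatt each take £37,500.
Sibyl's share (£75,000) is divided into 2 shares of £37,500: Esperanza and Petra each take £37,500.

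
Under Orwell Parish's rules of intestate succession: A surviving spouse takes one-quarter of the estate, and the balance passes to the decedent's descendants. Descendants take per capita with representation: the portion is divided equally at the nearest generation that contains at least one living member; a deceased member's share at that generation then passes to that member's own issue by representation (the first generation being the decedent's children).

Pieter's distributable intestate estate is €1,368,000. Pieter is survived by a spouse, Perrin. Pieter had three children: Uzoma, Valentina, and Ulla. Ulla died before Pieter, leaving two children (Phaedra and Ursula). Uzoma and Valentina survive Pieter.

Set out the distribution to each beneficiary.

Perrin: €342,000; Uzoma: €342,000; Valentina: €342,000; Phaedra: €171,000; Ursula: €171,000

Perrin takes one-quarter of €1,368,000 = €342,000. The remaining €1,026,000 passes to the descendants.
The descendants' portion (€1,026,000) is divided into 3 shares of €342,000: Uzoma and Valentina each take €342,000; Ulla's €342,000 share passes to Ulla's issue.
Ulla's share (€342,000) is divided into 2 shares of €171,000: Phaedra and Ursula each take €171,000.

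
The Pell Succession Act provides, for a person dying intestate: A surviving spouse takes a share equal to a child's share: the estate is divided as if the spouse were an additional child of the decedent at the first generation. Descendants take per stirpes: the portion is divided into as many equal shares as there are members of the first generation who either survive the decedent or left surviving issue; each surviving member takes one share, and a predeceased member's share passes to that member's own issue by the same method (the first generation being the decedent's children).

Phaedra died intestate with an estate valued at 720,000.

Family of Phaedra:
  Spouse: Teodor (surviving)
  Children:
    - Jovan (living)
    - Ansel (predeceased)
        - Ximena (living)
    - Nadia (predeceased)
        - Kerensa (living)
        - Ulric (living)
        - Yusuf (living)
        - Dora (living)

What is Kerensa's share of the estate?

Kerensa receives 45,000.

The spouse counts as an additional share at the children's level, so there are 4 primary shares of 180,000. Teodor takes one such share (180,000).
The children's combined portion (540,000) is divided into 3 shares of 180,000: Jovan takes 180,000; Ansel's 180,000 share passes to Ansel's issue; Nadia's 180,000 share passes to Nadia's issue.
Ansel's share (180,000) passes entirely to Ximena.
Nadia's share (180,000) is divided into 4 shares of 45,000: Kerensa, Ulric, Yusuf, and Dora each take 45,000.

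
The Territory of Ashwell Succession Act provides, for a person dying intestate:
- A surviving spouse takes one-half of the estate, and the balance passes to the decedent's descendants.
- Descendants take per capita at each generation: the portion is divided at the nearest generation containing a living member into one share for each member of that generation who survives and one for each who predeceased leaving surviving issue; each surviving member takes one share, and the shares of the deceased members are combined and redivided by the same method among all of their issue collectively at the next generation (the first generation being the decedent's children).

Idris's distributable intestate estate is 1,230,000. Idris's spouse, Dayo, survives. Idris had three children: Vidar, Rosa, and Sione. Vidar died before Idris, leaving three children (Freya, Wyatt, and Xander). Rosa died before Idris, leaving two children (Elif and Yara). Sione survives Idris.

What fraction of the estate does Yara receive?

Yara receives 1/15 of the estate.

Dayo takes one-half of 1,230,000 = 615,000. The remaining 615,000 passes to the descendants.
The descendants' portion (615,000) is divided at the children's generation into 3 shares of 205,000. Sione takes 205,000. The 2 shares of the deceased (Vidar and Rosa) are combined into a pool of 410,000.
That pool (410,000) is divided at the grandchildren's generation equally among Freya, Wyatt, Xander, Elif, and Yara: 82,000 each.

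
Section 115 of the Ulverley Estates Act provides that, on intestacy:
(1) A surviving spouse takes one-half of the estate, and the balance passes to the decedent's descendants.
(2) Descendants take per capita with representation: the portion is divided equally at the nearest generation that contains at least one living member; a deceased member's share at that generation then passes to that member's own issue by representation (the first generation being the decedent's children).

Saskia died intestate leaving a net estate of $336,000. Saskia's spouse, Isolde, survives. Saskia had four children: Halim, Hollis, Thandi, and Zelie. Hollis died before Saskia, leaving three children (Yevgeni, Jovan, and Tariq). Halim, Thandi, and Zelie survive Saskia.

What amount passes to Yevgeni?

Isolde takes one-half of $336,000 = $168,000. The remaining $168,000 passes to the descendants.
The descendants' portion ($168,000) is divided into 4 shares of $42,000: Halim, Thandi, and Zelie each take $42,000; Hollis's $42,000 share passes to Hollis's issue.
Hollis's share ($42,000) is divided into 3 shares of $14,000: Yevgeni, Jovan, and Tariq each take $14,000.

Yevgeni receives $14,000.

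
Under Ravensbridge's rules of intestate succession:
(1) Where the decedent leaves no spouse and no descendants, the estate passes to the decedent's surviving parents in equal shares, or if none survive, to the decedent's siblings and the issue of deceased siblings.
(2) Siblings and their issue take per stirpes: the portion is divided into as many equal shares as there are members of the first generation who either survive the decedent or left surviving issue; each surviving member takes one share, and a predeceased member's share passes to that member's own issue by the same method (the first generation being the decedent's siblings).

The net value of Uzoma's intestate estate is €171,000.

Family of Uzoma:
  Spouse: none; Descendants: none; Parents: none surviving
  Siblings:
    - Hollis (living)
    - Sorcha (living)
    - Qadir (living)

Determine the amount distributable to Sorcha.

The entire €171,000 passes to the siblings and their issue.
That amount (€171,000) is divided into 3 shares of €57,000: Hollis, Sorcha, and Qadir each take €57,000.

Sorcha receives €57,000.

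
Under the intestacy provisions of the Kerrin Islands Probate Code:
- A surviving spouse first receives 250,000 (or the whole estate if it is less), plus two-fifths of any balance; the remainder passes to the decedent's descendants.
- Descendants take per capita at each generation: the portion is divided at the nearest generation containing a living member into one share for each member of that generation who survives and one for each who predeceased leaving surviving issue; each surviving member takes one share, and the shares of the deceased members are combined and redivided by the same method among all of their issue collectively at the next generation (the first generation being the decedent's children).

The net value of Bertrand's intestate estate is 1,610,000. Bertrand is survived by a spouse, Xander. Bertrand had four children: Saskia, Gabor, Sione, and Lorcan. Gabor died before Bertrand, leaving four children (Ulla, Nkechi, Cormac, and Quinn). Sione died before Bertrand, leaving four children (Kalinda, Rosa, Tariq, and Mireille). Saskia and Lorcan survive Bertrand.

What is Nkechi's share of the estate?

Nkechi receives 51,000.

Xander first takes 250,000, leaving a balance of 1,360,000. Xander then takes two-fifths of the balance (544,000), for a total of 794,000. The remaining 816,000 passes to the descendants.
The descendants' portion (816,000) is divided at the children's generation into 4 shares of 204,000. Saskia and Lorcan each take 204,000. The 2 shares of the deceased (Gabor and Sione) are combined into a pool of 408,000.
That pool (408,000) is divided at the grandchildren's generation equally among Ulla, Nkechi, Cormac, Quinn, Kalinda, Rosa, Tariq, and Mireille: 51,000 each.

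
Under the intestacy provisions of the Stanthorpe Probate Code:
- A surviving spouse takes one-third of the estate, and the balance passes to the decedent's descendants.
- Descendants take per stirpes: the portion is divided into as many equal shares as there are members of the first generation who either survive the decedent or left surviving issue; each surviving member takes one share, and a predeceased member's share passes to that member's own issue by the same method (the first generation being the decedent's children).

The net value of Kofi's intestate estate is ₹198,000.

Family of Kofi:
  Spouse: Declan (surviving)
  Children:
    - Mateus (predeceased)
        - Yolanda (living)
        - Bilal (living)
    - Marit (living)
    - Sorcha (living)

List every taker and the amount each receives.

Declan: ₹66,000; Yolanda: ₹22,000; Bilal: ₹22,000; Marit: ₹44,000; Sorcha: ₹44,000

Declan takes one-third of ₹198,000 = ₹66,000. The remaining ₹132,000 passes to the descendants.
The descendants' portion (₹132,000) is divided into 3 shares of ₹44,000: Marit and Sorcha each take ₹44,000; Mateus's ₹44,000 share passes to Mateus's issue.
Mateus's share (₹44,000) is divided into 2 shares of ₹22,000: Yolanda and Bilal each take ₹22,000.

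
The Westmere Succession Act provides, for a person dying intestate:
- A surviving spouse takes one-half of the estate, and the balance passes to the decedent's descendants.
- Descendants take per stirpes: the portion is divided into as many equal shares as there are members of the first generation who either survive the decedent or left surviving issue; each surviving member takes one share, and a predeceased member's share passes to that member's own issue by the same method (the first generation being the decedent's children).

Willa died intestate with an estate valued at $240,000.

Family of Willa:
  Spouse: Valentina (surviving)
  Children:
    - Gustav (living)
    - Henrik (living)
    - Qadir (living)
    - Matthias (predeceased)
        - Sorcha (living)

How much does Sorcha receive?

Sorcha receives $30,000.

Valentina takes one-half of $240,000 = $120,000. The remaining $120,000 passes to the descendants.
The descendants' portion ($120,000) is divided into 4 shares of $30,000: Gustav, Henrik, and Qadir each take $30,000; Matthias's $30,000 share passes to Matthias's issue.
Matthias's share ($30,000) passes entirely to Sorcha.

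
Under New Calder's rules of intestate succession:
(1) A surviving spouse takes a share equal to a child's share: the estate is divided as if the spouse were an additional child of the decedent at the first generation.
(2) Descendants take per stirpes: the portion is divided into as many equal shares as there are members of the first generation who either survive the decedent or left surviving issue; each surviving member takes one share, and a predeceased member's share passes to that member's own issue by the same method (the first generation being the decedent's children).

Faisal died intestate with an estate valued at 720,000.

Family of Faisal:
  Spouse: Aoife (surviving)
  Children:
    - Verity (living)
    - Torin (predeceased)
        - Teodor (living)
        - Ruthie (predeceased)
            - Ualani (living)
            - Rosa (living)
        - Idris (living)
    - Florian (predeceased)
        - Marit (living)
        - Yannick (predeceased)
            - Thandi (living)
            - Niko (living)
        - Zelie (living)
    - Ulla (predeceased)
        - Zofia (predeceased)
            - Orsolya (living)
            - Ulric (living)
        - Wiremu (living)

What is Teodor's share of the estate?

Teodor receives 48,000.

The spouse counts as an additional share at the children's level, so there are 5 primary shares of 144,000. Aoife takes one such share (144,000).
The children's combined portion (576,000) is divided into 4 shares of 144,000: Verity takes 144,000; Torin's 144,000 share passes to Torin's issue; Florian's 144,000 share passes to Florian's issue; Ulla's 144,000 share passes to Ulla's issue.
Torin's share (144,000) is divided into 3 shares of 48,000: Teodor and Idris each take 48,000; Ruthie's 48,000 share passes to Ruthie's issue.
Ruthie's share (48,000) is divided into 2 shares of 24,000: Ualani and Rosa each take 24,000.
Florian's share (144,000) is divided into 3 shares of 48,000: Marit and Zelie each take 48,000; Yannick's 48,000 share passes to Yannick's issue.
Yannick's share (48,000) is divided into 2 shares of 24,000: Thandi and Niko each take 24,000.
Ulla's share (144,000) is divided into 2 shares of 72,000: Wiremu takes 72,000; Zofia's 72,000 share passes to Zofia's issue.
Zofia's share (72,000) is divided into 2 shares of 36,000: Orsolya and Ulric each take 36,000.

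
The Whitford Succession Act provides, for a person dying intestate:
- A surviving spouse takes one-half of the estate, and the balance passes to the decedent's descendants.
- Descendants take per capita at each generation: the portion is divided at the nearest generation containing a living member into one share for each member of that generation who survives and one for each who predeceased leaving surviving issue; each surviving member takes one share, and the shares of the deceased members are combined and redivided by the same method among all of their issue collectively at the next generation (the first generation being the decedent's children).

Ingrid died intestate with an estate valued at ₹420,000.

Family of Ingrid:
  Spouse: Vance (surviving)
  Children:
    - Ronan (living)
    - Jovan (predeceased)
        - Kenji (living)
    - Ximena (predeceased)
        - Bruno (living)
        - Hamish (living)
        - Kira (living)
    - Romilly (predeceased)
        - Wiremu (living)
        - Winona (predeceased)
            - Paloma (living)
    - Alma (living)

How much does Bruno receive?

Vance takes one-half of ₹420,000 = ₹210,000. The remaining ₹210,000 passes to the descendants.
The descendants' portion (₹210,000) is divided at the children's generation into 5 shares of ₹42,000. Ronan and Alma each take ₹42,000. The 3 shares of the deceased (Jovan, Ximena, and Romilly) are combined into a pool of ₹126,000.
That pool (₹126,000) is divided at the grandchildren's generation into 6 shares of ₹21,000. Kenji, Bruno, Hamish, Kira, and Wiremu each take ₹21,000. The remaining share for the deceased Winona (₹21,000) is carried to the next generation.
That pool (₹21,000) passes entirely to Paloma, the sole taker at the great-grandchildren's generation.

Bruno receives ₹21,000.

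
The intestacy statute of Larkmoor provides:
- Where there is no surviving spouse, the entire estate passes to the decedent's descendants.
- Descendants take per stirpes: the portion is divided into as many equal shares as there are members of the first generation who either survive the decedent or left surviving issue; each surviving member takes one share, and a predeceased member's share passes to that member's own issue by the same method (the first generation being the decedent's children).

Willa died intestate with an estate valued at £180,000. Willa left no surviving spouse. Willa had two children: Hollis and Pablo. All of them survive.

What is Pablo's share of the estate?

Pablo receives £90,000.

The entire £180,000 passes to the descendants.
That amount (£180,000) is divided into 2 shares of £90,000: Hollis and Pablo each take £90,000.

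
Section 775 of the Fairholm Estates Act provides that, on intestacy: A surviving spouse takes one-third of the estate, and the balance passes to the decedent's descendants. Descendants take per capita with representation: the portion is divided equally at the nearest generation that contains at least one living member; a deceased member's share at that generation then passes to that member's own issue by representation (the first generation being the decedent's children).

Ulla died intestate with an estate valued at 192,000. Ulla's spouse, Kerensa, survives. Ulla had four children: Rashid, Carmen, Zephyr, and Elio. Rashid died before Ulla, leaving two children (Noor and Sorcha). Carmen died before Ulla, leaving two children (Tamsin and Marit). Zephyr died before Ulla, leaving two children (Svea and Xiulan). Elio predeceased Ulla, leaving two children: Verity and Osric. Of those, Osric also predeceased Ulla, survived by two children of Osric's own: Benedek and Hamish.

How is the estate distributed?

Kerensa: 64,000; Noor: 16,000; Sorcha: 16,000; Tamsin: 16,000; Marit: 16,000; Svea: 16,000; Xiulan: 16,000; Verity: 16,000; Benedek: 8,000; Hamish: 8,000

Kerensa takes one-third of 192,000 = 64,000. The remaining 128,000 passes to the descendants.
No child survives, so the initial division is made at the grandchildren's generation.
The descendants' portion (128,000) is divided into 8 shares of 16,000: Noor, Sorcha, Tamsin, Marit, Svea, Xiulan, and Verity each take 16,000; Osric's 16,000 share passes to Osric's issue.
Osric's share (16,000) is divided into 2 shares of 8,000: Benedek and Hamish each take 8,000.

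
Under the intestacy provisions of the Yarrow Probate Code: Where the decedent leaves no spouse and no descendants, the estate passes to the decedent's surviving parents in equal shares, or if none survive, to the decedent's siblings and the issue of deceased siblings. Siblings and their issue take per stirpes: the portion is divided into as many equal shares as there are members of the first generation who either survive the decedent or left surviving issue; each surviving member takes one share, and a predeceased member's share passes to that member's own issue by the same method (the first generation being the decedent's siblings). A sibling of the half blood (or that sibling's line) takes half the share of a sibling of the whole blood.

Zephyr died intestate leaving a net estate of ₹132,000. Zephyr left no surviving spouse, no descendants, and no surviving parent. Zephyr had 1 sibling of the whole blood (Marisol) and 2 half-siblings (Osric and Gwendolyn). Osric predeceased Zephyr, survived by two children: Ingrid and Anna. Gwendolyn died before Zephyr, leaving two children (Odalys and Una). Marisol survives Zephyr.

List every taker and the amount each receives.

The entire ₹132,000 passes to the siblings and their issue.
Counting each half-blood sibling's line as half a unit, there are 2 units in ₹132,000, so one unit is ₹66,000. Whole-blood lines (Marisol) take ₹66,000 each; half-blood lines (Osric and Gwendolyn) take ₹33,000 each.
Osric's share (₹33,000) is divided into 2 shares of ₹16,500: Ingrid and Anna each take ₹16,500.
Gwendolyn's share (₹33,000) is divided into 2 shares of ₹16,500: Odalys and Una each take ₹16,500.

Ingrid: ₹16,500; Anna: ₹16,500; Odalys: ₹16,500; Una: ₹16,500; Marisol: ₹66,000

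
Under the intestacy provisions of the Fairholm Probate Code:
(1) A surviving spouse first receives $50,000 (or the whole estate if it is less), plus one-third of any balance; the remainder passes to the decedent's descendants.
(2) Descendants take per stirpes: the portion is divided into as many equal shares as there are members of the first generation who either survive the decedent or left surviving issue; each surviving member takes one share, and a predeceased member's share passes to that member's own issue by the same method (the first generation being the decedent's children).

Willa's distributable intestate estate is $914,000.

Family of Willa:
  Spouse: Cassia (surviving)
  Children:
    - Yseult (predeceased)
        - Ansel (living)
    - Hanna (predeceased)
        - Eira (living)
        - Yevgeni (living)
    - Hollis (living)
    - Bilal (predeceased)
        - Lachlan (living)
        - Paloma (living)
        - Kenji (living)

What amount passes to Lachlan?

Lachlan receives $48,000.

Cassia first takes $50,000, leaving a balance of $864,000. Cassia then takes one-third of the balance ($288,000), for a total of $338,000. The remaining $576,000 passes to the descendants.
The descendants' portion ($576,000) is divided into 4 shares of $144,000: Hollis takes $144,000; Yseult's $144,000 share passes to Yseult's issue; Hanna's $144,000 share passes to Hanna's issue; Bilal's $144,000 share passes to Bilal's issue.
Yseult's share ($144,000) passes entirely to Ansel.
Hanna's share ($144,000) is divided into 2 shares of $72,000: Eira and Yevgeni each take $72,000.
Bilal's share ($144,000) is divided into 3 shares of $48,000: Lachlan, Paloma, and Kenji each take $48,000.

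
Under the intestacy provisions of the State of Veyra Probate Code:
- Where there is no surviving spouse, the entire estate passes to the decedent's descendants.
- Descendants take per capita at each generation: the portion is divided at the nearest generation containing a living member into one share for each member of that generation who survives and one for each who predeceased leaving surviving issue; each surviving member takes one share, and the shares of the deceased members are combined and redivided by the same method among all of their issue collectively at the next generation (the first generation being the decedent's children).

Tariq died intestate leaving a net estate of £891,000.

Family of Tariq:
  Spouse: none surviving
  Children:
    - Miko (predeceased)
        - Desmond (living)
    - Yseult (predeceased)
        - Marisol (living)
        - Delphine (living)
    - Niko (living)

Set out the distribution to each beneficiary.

The entire £891,000 passes to the descendants.
That amount (£891,000) is divided at the children's generation into 3 shares of £297,000. Niko takes £297,000. The 2 shares of the deceased (Miko and Yseult) are combined into a pool of £594,000.
That pool (£594,000) is divided at the grandchildren's generation equally among Desmond, Marisol, and Delphine: £198,000 each.

Desmond: £198,000; Marisol: £198,000; Delphine: £198,000; Niko: £297,000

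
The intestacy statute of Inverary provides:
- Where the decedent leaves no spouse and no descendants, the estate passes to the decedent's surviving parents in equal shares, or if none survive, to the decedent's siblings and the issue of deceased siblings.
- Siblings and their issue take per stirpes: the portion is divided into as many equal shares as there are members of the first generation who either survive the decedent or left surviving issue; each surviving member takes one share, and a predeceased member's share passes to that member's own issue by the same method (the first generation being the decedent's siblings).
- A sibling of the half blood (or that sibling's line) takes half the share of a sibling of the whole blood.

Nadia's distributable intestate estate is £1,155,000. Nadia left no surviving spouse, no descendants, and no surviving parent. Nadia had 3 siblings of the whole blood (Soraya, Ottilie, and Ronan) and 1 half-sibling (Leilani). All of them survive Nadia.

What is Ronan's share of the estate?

Ronan receives £330,000.

The entire £1,155,000 passes to the siblings and their issue.
Counting each half-blood sibling's line as half a unit, there are 7/2 units in £1,155,000, so one unit is £330,000. Whole-blood lines (Soraya, Ottilie, and Ronan) take £330,000 each; half-blood lines (Leilani) take £165,000 each.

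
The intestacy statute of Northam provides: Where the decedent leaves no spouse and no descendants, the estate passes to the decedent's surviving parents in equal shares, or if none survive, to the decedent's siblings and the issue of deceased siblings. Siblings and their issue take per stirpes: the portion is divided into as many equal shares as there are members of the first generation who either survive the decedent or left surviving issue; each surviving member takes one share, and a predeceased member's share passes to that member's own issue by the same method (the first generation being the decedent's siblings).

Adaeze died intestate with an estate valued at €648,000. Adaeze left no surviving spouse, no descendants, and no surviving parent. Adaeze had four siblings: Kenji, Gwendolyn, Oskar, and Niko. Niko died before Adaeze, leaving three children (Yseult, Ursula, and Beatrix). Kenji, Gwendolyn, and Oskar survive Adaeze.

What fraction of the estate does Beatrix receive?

The entire €648,000 passes to the siblings and their issue.
That amount (€648,000) is divided into 4 shares of €162,000: Kenji, Gwendolyn, and Oskar each take €162,000; Niko's €162,000 share passes to Niko's issue.
Niko's share (€162,000) is divided into 3 shares of €54,000: Yseult, Ursula, and Beatrix each take €54,000.

Beatrix receives 1/12 of the estate.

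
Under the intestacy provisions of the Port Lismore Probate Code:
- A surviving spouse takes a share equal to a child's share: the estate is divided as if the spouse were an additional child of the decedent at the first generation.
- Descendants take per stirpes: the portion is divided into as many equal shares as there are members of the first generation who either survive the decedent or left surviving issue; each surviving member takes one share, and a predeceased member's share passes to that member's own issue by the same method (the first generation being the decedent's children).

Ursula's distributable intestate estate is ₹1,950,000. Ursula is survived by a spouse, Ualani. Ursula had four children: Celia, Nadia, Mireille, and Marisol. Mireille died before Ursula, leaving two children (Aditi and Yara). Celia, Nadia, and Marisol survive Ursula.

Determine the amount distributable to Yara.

Yara receives ₹195,000.

The spouse counts as an additional share at the children's level, so there are 5 primary shares of ₹390,000. Ualani takes one such share (₹390,000).
The children's combined portion (₹1,560,000) is divided into 4 shares of ₹390,000: Celia, Nadia, and Marisol each take ₹390,000; Mireille's ₹390,000 share passes to Mireille's issue.
Mireille's share (₹390,000) is divided into 2 shares of ₹195,000: Aditi and Yara each take ₹195,000.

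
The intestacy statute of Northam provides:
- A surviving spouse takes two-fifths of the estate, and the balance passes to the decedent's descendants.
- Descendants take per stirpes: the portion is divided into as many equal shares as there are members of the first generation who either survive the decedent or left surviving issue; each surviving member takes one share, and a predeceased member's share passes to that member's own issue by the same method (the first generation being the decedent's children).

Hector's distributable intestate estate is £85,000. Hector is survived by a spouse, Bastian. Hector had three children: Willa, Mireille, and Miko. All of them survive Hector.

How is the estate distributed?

Bastian: £34,000; Willa: £17,000; Mireille: £17,000; Miko: £17,000

Bastian takes two-fifths of £85,000 = £34,000. The remaining £51,000 passes to the descendants.
The descendants' portion (£51,000) is divided into 3 shares of £17,000: Willa, Mireille, and Miko each take £17,000.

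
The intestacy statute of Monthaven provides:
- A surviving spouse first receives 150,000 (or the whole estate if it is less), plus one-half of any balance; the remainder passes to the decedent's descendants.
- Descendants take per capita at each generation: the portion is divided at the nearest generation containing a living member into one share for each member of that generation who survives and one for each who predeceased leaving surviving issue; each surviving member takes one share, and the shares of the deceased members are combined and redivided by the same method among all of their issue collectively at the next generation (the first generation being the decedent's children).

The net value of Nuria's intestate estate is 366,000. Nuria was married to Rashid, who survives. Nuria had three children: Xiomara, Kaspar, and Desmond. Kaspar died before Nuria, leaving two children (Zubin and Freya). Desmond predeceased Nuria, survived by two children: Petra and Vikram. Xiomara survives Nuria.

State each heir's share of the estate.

Rashid: 258,000; Xiomara: 36,000; Zubin: 18,000; Freya: 18,000; Petra: 18,000; Vikram: 18,000

Rashid first takes 150,000, leaving a balance of 216,000. Rashid then takes one-half of the balance (108,000), for a total of 258,000. The remaining 108,000 passes to the descendants.
The descendants' portion (108,000) is divided at the children's generation into 3 shares of 36,000. Xiomara takes 36,000. The 2 shares of the deceased (Kaspar and Desmond) are combined into a pool of 72,000.
That pool (72,000) is divided at the grandchildren's generation equally among Zubin, Freya, Petra, and Vikram: 18,000 each.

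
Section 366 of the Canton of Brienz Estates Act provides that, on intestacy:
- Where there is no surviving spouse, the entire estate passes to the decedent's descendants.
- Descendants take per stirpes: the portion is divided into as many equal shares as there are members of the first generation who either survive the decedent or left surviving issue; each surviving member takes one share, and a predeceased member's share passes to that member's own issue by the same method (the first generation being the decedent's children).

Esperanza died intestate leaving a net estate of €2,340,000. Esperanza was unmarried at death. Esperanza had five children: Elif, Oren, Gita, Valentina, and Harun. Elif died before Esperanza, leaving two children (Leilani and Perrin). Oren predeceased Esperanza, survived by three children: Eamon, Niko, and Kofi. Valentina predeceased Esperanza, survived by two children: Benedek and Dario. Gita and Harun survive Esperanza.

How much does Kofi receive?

Kofi receives €156,000.

The entire €2,340,000 passes to the descendants.
That amount (€2,340,000) is divided into 5 shares of €468,000: Gita and Harun each take €468,000; Elif's €468,000 share passes to Elif's issue; Oren's €468,000 share passes to Oren's issue; Valentina's €468,000 share passes to Valentina's issue.
Elif's share (€468,000) is divided into 2 shares of €234,000: Leilani and Perrin each take €234,000.
Oren's share (€468,000) is divided into 3 shares of €156,000: Eamon, Niko, and Kofi each take €156,000.
Valentina's share (€468,000) is divided into 2 shares of €234,000: Benedek and Dario each take €234,000.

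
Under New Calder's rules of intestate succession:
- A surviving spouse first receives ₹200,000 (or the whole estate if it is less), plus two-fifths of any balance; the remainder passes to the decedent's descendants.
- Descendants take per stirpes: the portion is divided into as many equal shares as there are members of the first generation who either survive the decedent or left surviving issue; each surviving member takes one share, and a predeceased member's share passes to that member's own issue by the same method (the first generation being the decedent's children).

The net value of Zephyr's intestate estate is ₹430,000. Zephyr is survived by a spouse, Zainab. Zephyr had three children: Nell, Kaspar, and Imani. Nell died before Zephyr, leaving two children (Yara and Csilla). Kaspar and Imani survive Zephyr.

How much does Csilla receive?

Zainab first takes ₹200,000, leaving a balance of ₹230,000. Zainab then takes two-fifths of the balance (₹92,000), for a total of ₹292,000. The remaining ₹138,000 passes to the descendants.
The descendants' portion (₹138,000) is divided into 3 shares of ₹46,000: Kaspar and Imani each take ₹46,000; Nell's ₹46,000 share passes to Nell's issue.
Nell's share (₹46,000) is divided into 2 shares of ₹23,000: Yara and Csilla each take ₹23,000.

Csilla receives ₹23,000.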